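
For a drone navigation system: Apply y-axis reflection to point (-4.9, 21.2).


Reflection over y-axis: (x,y) -> (-x,y)
(-4.9, 21.2) -> (4.9, 21.2)

(4.9, 21.2)


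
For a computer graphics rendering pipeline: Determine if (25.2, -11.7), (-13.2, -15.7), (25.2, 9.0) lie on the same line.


Cross product: ((-13.2)-25.2)*(9-(-11.7)) - ((-15.7)-(-11.7))*(25.2-25.2)
= -794.88

No, not collinear


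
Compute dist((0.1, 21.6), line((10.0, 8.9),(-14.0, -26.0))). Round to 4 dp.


|cross product| = 650.31
|line direction| = sqrt(1794.01) = 42.3558
Distance = 650.31/sqrt(1794.01) = 15.3535

15.3535


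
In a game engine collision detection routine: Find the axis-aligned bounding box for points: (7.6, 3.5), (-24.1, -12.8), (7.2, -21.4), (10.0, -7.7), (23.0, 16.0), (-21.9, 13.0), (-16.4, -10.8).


x range: [-24.1, 23]
y range: [-21.4, 16]
Bounding box: (-24.1,-21.4) to (23,16)

(-24.1,-21.4) to (23,16)


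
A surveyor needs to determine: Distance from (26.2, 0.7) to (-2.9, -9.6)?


dx=-29.1, dy=-10.3
d^2 = (-29.1)^2 + (-10.3)^2 = 952.9
d = sqrt(952.9) = 30.8691

30.8691


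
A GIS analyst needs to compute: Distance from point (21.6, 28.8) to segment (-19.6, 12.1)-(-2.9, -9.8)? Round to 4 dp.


Project P onto AB: t = 0.4249 (clamped to [0,1])
Closest point on segment: (-12.5037, 2.794)
Distance: 42.8879

42.8879


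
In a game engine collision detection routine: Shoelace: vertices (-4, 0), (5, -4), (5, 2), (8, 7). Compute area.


Shoelace sum: ((-4)*(-4) - 5*0) + (5*2 - 5*(-4)) + (5*7 - 8*2) + (8*0 - (-4)*7)
= 93
Area = |93|/2 = 46.5

46.5


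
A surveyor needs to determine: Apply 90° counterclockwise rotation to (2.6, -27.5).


90° CCW: (x,y) -> (-y, x)
(2.6,-27.5) -> (27.5, 2.6)

(27.5, 2.6)


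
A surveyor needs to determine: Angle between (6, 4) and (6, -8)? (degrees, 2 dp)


u.v = 4, |u| = sqrt(52) = 7.2111, |v| = sqrt(100) = 10
cos(theta) = u.v/(|u||v|) = 4/sqrt(5200) = 0.05547
theta = acos(0.05547) = 86.82 degrees

86.82 degrees


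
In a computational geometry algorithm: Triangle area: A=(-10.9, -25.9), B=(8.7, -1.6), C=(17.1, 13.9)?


Area = |x_A(y_B-y_C) + x_B(y_C-y_A) + x_C(y_A-y_B)|/2
= |168.95 + 346.26 + (-415.53)|/2
= 99.68/2 = 49.84

49.84


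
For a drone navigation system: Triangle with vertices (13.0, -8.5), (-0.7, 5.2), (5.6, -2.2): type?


Side lengths squared: AB^2=375.38, BC^2=94.45, CA^2=94.45
Sorted: [94.45, 94.45, 375.38]
By sides: Isosceles, By angles: Obtuse

Isosceles, Obtuse


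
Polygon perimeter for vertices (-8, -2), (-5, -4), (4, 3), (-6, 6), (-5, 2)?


Sides: (-8, -2)->(-5, -4): sqrt(13) = 3.605551, (-5, -4)->(4, 3): sqrt(130) = 11.401754, (4, 3)->(-6, 6): sqrt(109) = 10.440307, (-6, 6)->(-5, 2): sqrt(17) = 4.123106, (-5, 2)->(-8, -2): sqrt(25) = 5
Sum = 34.570718
Perimeter = 34.5707

34.5707


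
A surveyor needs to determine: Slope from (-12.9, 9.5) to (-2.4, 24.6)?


slope = (y2-y1)/(x2-x1) = (24.6-9.5)/((-2.4)-(-12.9)) = 15.1/10.5 = 1.4381

1.4381


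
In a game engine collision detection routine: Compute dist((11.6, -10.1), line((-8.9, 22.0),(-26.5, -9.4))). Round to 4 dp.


|cross product| = 1208.66
|line direction| = sqrt(1295.72) = 35.9961
Distance = 1208.66/sqrt(1295.72) = 33.5775

33.5775


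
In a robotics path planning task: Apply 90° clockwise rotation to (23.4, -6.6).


90° CW: (x,y) -> (y, -x)
(23.4,-6.6) -> (-6.6, -23.4)

(-6.6, -23.4)


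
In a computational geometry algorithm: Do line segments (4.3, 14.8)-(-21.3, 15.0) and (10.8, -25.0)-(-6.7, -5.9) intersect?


Cross products: d1=-572.35, d2=-86.89, d3=1017.58, d4=532.12
d1*d2 < 0 and d3*d4 < 0? no

No, they don't intersect


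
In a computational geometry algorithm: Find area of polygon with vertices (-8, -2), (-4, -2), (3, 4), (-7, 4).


Shoelace sum: ((-8)*(-2) - (-4)*(-2)) + ((-4)*4 - 3*(-2)) + (3*4 - (-7)*4) + ((-7)*(-2) - (-8)*4)
= 84
Area = |84|/2 = 42

42


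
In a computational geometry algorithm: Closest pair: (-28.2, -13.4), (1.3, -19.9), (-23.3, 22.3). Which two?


d(P0,P1) = 30.2076, d(P0,P2) = 36.0347, d(P1,P2) = 48.8467
Closest: P0 and P1

Closest pair: (-28.2, -13.4) and (1.3, -19.9), distance = 30.2076


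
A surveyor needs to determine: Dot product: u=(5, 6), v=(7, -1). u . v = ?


u . v = u_x*v_x + u_y*v_y = 5*7 + 6*(-1)
= 35 + (-6) = 29

29


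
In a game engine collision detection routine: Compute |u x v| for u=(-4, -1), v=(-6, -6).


|u x v| = |(-4)*(-6) - (-1)*(-6)|
= |24 - 6| = 18

18


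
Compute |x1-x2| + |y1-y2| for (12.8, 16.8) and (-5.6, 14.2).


|12.8-(-5.6)| + |16.8-14.2| = 18.4 + 2.6 = 21

21


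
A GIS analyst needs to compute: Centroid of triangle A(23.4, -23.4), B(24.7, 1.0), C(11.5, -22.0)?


Centroid = ((x_A+x_B+x_C)/3, (y_A+y_B+y_C)/3)
= ((23.4+24.7+11.5)/3, ((-23.4)+1+(-22))/3)
= (19.8667, -14.8)

(19.8667, -14.8)


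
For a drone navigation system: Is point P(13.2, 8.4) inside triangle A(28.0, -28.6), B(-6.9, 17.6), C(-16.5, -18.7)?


Cross products: AB x AP = -607.54, BC x BP = 817.95, CA x CP = 1499.98
All same sign? no

No, outside


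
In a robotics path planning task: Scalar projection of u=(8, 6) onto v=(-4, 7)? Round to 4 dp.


u.v = 10, |v| = sqrt(65) = 8.0623
Scalar projection = u.v / |v| = 10 / sqrt(65) = 1.2403

1.2403


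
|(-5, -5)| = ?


|u| = sqrt((-5)^2 + (-5)^2) = sqrt(50) = 7.0711

7.0711


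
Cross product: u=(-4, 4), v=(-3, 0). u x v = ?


u x v = u_x*v_y - u_y*v_x = (-4)*0 - 4*(-3)
= 0 - (-12) = 12

12


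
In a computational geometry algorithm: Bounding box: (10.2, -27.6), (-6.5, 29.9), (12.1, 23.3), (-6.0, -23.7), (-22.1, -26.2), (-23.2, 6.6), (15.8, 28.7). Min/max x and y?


x range: [-23.2, 15.8]
y range: [-27.6, 29.9]
Bounding box: (-23.2,-27.6) to (15.8,29.9)

(-23.2,-27.6) to (15.8,29.9)


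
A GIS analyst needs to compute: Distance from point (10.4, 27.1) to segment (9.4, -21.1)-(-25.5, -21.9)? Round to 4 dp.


Project P onto AB: t = 0 (clamped to [0,1])
Closest point on segment: (9.4, -21.1)
Distance: 48.2104

48.2104


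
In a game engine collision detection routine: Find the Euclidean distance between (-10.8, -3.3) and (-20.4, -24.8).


dx=-9.6, dy=-21.5
d^2 = (-9.6)^2 + (-21.5)^2 = 554.41
d = sqrt(554.41) = 23.5459

23.5459


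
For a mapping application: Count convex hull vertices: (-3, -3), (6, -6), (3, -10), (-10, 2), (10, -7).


Convex hull vertices (CCW): (-10, 2), (3, -10), (10, -7)
Count = 3

3


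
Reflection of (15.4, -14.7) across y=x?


Reflection over y=x: (x,y) -> (y,x)
(15.4, -14.7) -> (-14.7, 15.4)

(-14.7, 15.4)


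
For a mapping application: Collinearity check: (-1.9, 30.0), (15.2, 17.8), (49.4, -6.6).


Cross product: (15.2-(-1.9))*((-6.6)-30) - (17.8-30)*(49.4-(-1.9))
= 0

Yes, collinear


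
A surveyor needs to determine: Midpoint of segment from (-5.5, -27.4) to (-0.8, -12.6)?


M = (((-5.5)+(-0.8))/2, ((-27.4)+(-12.6))/2)
= (-3.15, -20)

(-3.15, -20)


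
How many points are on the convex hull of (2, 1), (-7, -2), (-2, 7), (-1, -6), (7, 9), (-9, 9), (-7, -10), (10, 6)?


Convex hull vertices (CCW): (-9, 9), (-7, -10), (-1, -6), (10, 6), (7, 9)
Count = 5

5


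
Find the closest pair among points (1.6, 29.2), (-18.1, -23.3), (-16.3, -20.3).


d(P0,P1) = 56.0744, d(P0,P2) = 52.6371, d(P1,P2) = 3.4986
Closest: P1 and P2

Closest pair: (-18.1, -23.3) and (-16.3, -20.3), distance = 3.4986


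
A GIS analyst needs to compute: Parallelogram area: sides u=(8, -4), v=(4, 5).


|u x v| = |8*5 - (-4)*4|
= |40 - (-16)| = 56

56


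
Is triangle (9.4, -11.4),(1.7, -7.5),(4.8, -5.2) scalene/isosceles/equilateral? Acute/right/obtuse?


Side lengths squared: AB^2=74.5, BC^2=14.9, CA^2=59.6
Sorted: [14.9, 59.6, 74.5]
By sides: Scalene, By angles: Right

Scalene, Right


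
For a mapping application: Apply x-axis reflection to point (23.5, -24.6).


Reflection over x-axis: (x,y) -> (x,-y)
(23.5, -24.6) -> (23.5, 24.6)

(23.5, 24.6)


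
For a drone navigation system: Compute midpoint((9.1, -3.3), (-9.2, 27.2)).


M = ((9.1+(-9.2))/2, ((-3.3)+27.2)/2)
= (-0.05, 11.95)

(-0.05, 11.95)


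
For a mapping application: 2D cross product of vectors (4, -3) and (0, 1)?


u x v = u_x*v_y - u_y*v_x = 4*1 - (-3)*0
= 4 - 0 = 4

4


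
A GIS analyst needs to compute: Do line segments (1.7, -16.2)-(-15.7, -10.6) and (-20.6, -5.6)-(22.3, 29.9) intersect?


Cross products: d1=-1246.39, d2=-388.45, d3=-59.56, d4=-917.5
d1*d2 < 0 and d3*d4 < 0? no

No, they don't intersect


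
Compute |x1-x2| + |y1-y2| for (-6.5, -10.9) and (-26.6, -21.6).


|(-6.5)-(-26.6)| + |(-10.9)-(-21.6)| = 20.1 + 10.7 = 30.8

30.8


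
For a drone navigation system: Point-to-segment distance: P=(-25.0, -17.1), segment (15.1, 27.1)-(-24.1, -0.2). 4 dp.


Project P onto AB: t = 1 (clamped to [0,1])
Closest point on segment: (-24.1, -0.2)
Distance: 16.9239

16.9239


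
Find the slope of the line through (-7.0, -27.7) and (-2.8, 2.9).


slope = (y2-y1)/(x2-x1) = (2.9-(-27.7))/((-2.8)-(-7)) = 30.6/4.2 = 7.2857

7.2857


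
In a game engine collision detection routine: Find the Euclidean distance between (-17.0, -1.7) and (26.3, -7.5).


dx=43.3, dy=-5.8
d^2 = 43.3^2 + (-5.8)^2 = 1908.53
d = sqrt(1908.53) = 43.6867

43.6867


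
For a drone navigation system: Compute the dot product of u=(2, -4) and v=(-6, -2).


u . v = u_x*v_x + u_y*v_y = 2*(-6) + (-4)*(-2)
= (-12) + 8 = -4

-4


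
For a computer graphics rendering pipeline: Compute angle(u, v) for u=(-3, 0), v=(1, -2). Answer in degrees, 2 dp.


u.v = -3, |u| = sqrt(9) = 3, |v| = sqrt(5) = 2.2361
cos(theta) = u.v/(|u||v|) = -3/sqrt(45) = -0.447214
theta = acos(-0.447214) = 116.57 degrees

116.57 degrees


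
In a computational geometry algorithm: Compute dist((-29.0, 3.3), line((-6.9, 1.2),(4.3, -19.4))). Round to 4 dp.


|cross product| = 431.74
|line direction| = sqrt(549.8) = 23.4478
Distance = 431.74/sqrt(549.8) = 18.4128

18.4128


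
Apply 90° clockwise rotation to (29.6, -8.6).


90° CW: (x,y) -> (y, -x)
(29.6,-8.6) -> (-8.6, -29.6)

(-8.6, -29.6)


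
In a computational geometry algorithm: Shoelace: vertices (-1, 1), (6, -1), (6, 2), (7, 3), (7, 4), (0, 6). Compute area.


Shoelace sum: ((-1)*(-1) - 6*1) + (6*2 - 6*(-1)) + (6*3 - 7*2) + (7*4 - 7*3) + (7*6 - 0*4) + (0*1 - (-1)*6)
= 72
Area = |72|/2 = 36

36


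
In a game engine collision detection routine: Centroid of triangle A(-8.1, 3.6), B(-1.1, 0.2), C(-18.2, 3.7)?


Centroid = ((x_A+x_B+x_C)/3, (y_A+y_B+y_C)/3)
= (((-8.1)+(-1.1)+(-18.2))/3, (3.6+0.2+3.7)/3)
= (-9.1333, 2.5)

(-9.1333, 2.5)


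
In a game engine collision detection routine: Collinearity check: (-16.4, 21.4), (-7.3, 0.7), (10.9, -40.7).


Cross product: ((-7.3)-(-16.4))*((-40.7)-21.4) - (0.7-21.4)*(10.9-(-16.4))
= 0

Yes, collinear


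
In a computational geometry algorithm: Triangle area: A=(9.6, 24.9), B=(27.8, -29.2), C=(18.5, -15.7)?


Area = |x_A(y_B-y_C) + x_B(y_C-y_A) + x_C(y_A-y_B)|/2
= |(-129.6) + (-1128.68) + 1000.85|/2
= 257.43/2 = 128.715

128.715


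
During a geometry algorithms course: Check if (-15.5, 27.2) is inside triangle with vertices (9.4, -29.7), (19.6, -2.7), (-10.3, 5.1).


Cross products: AB x AP = 1252.68, BC x BP = -620.23, CA x CP = 254.41
All same sign? no

No, outside


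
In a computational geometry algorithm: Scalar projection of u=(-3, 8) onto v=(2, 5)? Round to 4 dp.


u.v = 34, |v| = sqrt(29) = 5.3852
Scalar projection = u.v / |v| = 34 / sqrt(29) = 6.3136

6.3136


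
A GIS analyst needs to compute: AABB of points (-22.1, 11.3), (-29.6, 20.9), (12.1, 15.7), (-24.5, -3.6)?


x range: [-29.6, 12.1]
y range: [-3.6, 20.9]
Bounding box: (-29.6,-3.6) to (12.1,20.9)

(-29.6,-3.6) to (12.1,20.9)


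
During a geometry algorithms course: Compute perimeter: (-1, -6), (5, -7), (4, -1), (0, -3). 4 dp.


Sides: (-1, -6)->(5, -7): sqrt(37) = 6.082763, (5, -7)->(4, -1): sqrt(37) = 6.082763, (4, -1)->(0, -3): sqrt(20) = 4.472136, (0, -3)->(-1, -6): sqrt(10) = 3.162278
Sum = 19.79994
Perimeter = 19.7999

19.7999


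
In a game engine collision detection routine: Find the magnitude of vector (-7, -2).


|u| = sqrt((-7)^2 + (-2)^2) = sqrt(53) = 7.2801

7.2801


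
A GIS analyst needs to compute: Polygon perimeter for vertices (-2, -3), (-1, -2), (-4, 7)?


Sides: (-2, -3)->(-1, -2): sqrt(2) = 1.414214, (-1, -2)->(-4, 7): sqrt(90) = 9.486833, (-4, 7)->(-2, -3): sqrt(104) = 10.198039
Sum = 21.099086
Perimeter = 21.0991

21.0991


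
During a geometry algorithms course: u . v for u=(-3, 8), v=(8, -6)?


u . v = u_x*v_x + u_y*v_y = (-3)*8 + 8*(-6)
= (-24) + (-48) = -72

-72


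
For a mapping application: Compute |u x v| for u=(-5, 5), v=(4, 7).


|u x v| = |(-5)*7 - 5*4|
= |(-35) - 20| = 55

55


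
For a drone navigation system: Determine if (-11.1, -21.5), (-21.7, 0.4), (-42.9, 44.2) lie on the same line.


Cross product: ((-21.7)-(-11.1))*(44.2-(-21.5)) - (0.4-(-21.5))*((-42.9)-(-11.1))
= 0

Yes, collinear


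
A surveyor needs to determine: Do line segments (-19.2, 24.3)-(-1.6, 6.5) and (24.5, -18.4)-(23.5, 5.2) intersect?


Cross products: d1=988.62, d2=591.06, d3=26.34, d4=423.9
d1*d2 < 0 and d3*d4 < 0? no

No, they don't intersect


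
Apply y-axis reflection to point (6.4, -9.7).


Reflection over y-axis: (x,y) -> (-x,y)
(6.4, -9.7) -> (-6.4, -9.7)

(-6.4, -9.7)


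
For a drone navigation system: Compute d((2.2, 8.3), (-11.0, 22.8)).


dx=-13.2, dy=14.5
d^2 = (-13.2)^2 + 14.5^2 = 384.49
d = sqrt(384.49) = 19.6084

19.6084


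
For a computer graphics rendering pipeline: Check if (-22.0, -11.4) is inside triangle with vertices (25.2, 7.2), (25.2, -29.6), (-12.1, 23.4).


Cross products: AB x AP = -1736.96, BC x BP = 1822.74, CA x CP = -1458.42
All same sign? no

No, outside


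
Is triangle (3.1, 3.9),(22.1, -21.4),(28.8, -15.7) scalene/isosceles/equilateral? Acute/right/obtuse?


Side lengths squared: AB^2=1001.09, BC^2=77.38, CA^2=1044.65
Sorted: [77.38, 1001.09, 1044.65]
By sides: Scalene, By angles: Acute

Scalene, Acute


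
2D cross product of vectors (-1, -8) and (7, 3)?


u x v = u_x*v_y - u_y*v_x = (-1)*3 - (-8)*7
= (-3) - (-56) = 53

53


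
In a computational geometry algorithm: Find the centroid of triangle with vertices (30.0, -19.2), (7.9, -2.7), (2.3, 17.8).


Centroid = ((x_A+x_B+x_C)/3, (y_A+y_B+y_C)/3)
= ((30+7.9+2.3)/3, ((-19.2)+(-2.7)+17.8)/3)
= (13.4, -1.3667)

(13.4, -1.3667)


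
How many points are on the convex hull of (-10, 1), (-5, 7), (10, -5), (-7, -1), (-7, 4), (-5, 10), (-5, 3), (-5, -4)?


Convex hull vertices (CCW): (-10, 1), (-5, -4), (10, -5), (-5, 10)
Count = 4

4


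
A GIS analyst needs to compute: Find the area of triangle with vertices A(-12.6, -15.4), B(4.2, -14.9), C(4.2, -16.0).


Area = |x_A(y_B-y_C) + x_B(y_C-y_A) + x_C(y_A-y_B)|/2
= |(-13.86) + (-2.52) + (-2.1)|/2
= 18.48/2 = 9.24

9.24


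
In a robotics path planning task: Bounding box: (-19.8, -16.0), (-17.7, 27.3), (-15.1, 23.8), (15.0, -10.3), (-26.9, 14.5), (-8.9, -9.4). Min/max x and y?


x range: [-26.9, 15]
y range: [-16, 27.3]
Bounding box: (-26.9,-16) to (15,27.3)

(-26.9,-16) to (15,27.3)


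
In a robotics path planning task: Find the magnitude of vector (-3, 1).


|u| = sqrt((-3)^2 + 1^2) = sqrt(10) = 3.1623

3.1623


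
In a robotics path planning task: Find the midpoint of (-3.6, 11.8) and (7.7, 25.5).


M = (((-3.6)+7.7)/2, (11.8+25.5)/2)
= (2.05, 18.65)

(2.05, 18.65)


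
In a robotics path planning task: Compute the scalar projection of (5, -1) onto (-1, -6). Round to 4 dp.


u.v = 1, |v| = sqrt(37) = 6.0828
Scalar projection = u.v / |v| = 1 / sqrt(37) = 0.1644

0.1644


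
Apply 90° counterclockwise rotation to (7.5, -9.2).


90° CCW: (x,y) -> (-y, x)
(7.5,-9.2) -> (9.2, 7.5)

(9.2, 7.5)


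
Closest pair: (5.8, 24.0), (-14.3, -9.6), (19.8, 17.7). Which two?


d(P0,P1) = 39.1532, d(P0,P2) = 15.3522, d(P1,P2) = 43.6818
Closest: P0 and P2

Closest pair: (5.8, 24.0) and (19.8, 17.7), distance = 15.3522


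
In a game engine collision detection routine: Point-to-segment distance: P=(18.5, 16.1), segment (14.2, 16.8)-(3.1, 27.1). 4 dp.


Project P onto AB: t = 0 (clamped to [0,1])
Closest point on segment: (14.2, 16.8)
Distance: 4.3566

4.3566


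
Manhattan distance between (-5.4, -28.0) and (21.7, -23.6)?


|(-5.4)-21.7| + |(-28)-(-23.6)| = 27.1 + 4.4 = 31.5

31.5


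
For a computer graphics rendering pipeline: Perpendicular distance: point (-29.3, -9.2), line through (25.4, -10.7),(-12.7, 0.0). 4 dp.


|cross product| = 528.14
|line direction| = sqrt(1566.1) = 39.574
Distance = 528.14/sqrt(1566.1) = 13.3456

13.3456


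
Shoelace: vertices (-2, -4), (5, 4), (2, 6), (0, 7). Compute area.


Shoelace sum: ((-2)*4 - 5*(-4)) + (5*6 - 2*4) + (2*7 - 0*6) + (0*(-4) - (-2)*7)
= 62
Area = |62|/2 = 31

31


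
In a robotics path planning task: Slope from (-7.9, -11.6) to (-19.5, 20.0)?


slope = (y2-y1)/(x2-x1) = (20-(-11.6))/((-19.5)-(-7.9)) = 31.6/(-11.6) = -2.7241

-2.7241


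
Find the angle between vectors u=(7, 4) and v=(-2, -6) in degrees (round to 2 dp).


u.v = -38, |u| = sqrt(65) = 8.0623, |v| = sqrt(40) = 6.3246
cos(theta) = u.v/(|u||v|) = -38/sqrt(2600) = -0.745241
theta = acos(-0.745241) = 138.18 degrees

138.18 degrees


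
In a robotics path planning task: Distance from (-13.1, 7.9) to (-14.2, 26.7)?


dx=-1.1, dy=18.8
d^2 = (-1.1)^2 + 18.8^2 = 354.65
d = sqrt(354.65) = 18.8322

18.8322


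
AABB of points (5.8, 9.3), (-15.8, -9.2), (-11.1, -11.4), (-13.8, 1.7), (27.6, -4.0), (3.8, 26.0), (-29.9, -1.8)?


x range: [-29.9, 27.6]
y range: [-11.4, 26]
Bounding box: (-29.9,-11.4) to (27.6,26)

(-29.9,-11.4) to (27.6,26)


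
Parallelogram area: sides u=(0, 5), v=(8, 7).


|u x v| = |0*7 - 5*8|
= |0 - 40| = 40

40


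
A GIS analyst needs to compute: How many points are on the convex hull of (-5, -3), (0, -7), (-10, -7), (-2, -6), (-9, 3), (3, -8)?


Convex hull vertices (CCW): (-10, -7), (3, -8), (-9, 3)
Count = 3

3


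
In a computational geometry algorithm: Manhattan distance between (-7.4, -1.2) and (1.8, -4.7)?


|(-7.4)-1.8| + |(-1.2)-(-4.7)| = 9.2 + 3.5 = 12.7

12.7


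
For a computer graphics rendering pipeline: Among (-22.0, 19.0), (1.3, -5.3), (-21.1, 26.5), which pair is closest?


d(P0,P1) = 33.6657, d(P0,P2) = 7.5538, d(P1,P2) = 38.8973
Closest: P0 and P2

Closest pair: (-22.0, 19.0) and (-21.1, 26.5), distance = 7.5538


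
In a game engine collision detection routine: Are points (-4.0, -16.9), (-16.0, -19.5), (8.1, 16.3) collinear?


Cross product: ((-16)-(-4))*(16.3-(-16.9)) - ((-19.5)-(-16.9))*(8.1-(-4))
= -366.94

No, not collinear


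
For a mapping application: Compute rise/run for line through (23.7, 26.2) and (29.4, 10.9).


slope = (y2-y1)/(x2-x1) = (10.9-26.2)/(29.4-23.7) = (-15.3)/5.7 = -2.6842

-2.6842


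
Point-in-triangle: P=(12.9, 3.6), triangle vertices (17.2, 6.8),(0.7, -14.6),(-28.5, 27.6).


Cross products: AB x AP = -39.22, BC x BP = -1046.28, CA x CP = -235.68
All same sign? yes

Yes, inside


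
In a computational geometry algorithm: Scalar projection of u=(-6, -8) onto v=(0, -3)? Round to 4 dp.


u.v = 24, |v| = sqrt(9) = 3
Scalar projection = u.v / |v| = 24 / sqrt(9) = 8

8


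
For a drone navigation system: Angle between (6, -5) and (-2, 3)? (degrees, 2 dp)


u.v = -27, |u| = sqrt(61) = 7.8102, |v| = sqrt(13) = 3.6056
cos(theta) = u.v/(|u||v|) = -27/sqrt(793) = -0.958798
theta = acos(-0.958798) = 163.5 degrees

163.5 degrees


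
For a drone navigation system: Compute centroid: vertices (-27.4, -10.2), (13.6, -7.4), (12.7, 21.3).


Centroid = ((x_A+x_B+x_C)/3, (y_A+y_B+y_C)/3)
= (((-27.4)+13.6+12.7)/3, ((-10.2)+(-7.4)+21.3)/3)
= (-0.3667, 1.2333)

(-0.3667, 1.2333)


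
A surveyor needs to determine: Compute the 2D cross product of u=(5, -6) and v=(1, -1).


u x v = u_x*v_y - u_y*v_x = 5*(-1) - (-6)*1
= (-5) - (-6) = 1

1


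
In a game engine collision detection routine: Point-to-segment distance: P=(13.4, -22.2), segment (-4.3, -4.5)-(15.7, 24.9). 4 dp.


Project P onto AB: t = 0 (clamped to [0,1])
Closest point on segment: (-4.3, -4.5)
Distance: 25.0316

25.0316


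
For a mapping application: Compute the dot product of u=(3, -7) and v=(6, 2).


u . v = u_x*v_x + u_y*v_y = 3*6 + (-7)*2
= 18 + (-14) = 4

4


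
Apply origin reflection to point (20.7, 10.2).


Reflection over origin: (x,y) -> (-x,-y)
(20.7, 10.2) -> (-20.7, -10.2)

(-20.7, -10.2)


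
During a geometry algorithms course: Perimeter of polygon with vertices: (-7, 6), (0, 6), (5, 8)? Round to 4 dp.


Sides: (-7, 6)->(0, 6): sqrt(49) = 7, (0, 6)->(5, 8): sqrt(29) = 5.385165, (5, 8)->(-7, 6): sqrt(148) = 12.165525
Sum = 24.55069
Perimeter = 24.5507

24.5507


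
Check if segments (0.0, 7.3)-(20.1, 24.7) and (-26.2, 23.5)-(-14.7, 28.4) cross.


Cross products: d1=-314.68, d2=-213.07, d3=781.5, d4=679.89
d1*d2 < 0 and d3*d4 < 0? no

No, they don't intersect


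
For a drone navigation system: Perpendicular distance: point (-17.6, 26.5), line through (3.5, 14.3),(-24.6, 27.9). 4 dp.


|cross product| = 55.86
|line direction| = sqrt(974.57) = 31.2181
Distance = 55.86/sqrt(974.57) = 1.7893

1.7893


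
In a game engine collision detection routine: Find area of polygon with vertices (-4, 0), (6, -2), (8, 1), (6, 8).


Shoelace sum: ((-4)*(-2) - 6*0) + (6*1 - 8*(-2)) + (8*8 - 6*1) + (6*0 - (-4)*8)
= 120
Area = |120|/2 = 60

60


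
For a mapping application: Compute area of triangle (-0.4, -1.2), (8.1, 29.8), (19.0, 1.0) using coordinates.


Area = |x_A(y_B-y_C) + x_B(y_C-y_A) + x_C(y_A-y_B)|/2
= |(-11.52) + 17.82 + (-589)|/2
= 582.7/2 = 291.35

291.35


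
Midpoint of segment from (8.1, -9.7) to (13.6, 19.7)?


M = ((8.1+13.6)/2, ((-9.7)+19.7)/2)
= (10.85, 5)

(10.85, 5)


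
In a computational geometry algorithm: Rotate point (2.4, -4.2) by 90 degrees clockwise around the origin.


90° CW: (x,y) -> (y, -x)
(2.4,-4.2) -> (-4.2, -2.4)

(-4.2, -2.4)


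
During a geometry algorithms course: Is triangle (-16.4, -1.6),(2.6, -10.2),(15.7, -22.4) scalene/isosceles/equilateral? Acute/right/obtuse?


Side lengths squared: AB^2=434.96, BC^2=320.45, CA^2=1463.05
Sorted: [320.45, 434.96, 1463.05]
By sides: Scalene, By angles: Obtuse

Scalene, Obtuse


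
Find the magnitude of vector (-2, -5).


|u| = sqrt((-2)^2 + (-5)^2) = sqrt(29) = 5.3852

5.3852


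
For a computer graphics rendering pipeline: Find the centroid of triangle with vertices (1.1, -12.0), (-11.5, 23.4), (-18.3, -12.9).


Centroid = ((x_A+x_B+x_C)/3, (y_A+y_B+y_C)/3)
= ((1.1+(-11.5)+(-18.3))/3, ((-12)+23.4+(-12.9))/3)
= (-9.5667, -0.5)

(-9.5667, -0.5)


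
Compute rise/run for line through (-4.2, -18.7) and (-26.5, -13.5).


slope = (y2-y1)/(x2-x1) = ((-13.5)-(-18.7))/((-26.5)-(-4.2)) = 5.2/(-22.3) = -0.2332

-0.2332


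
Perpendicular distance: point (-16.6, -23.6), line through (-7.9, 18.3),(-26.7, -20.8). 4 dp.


|cross product| = 447.55
|line direction| = sqrt(1882.25) = 43.3849
Distance = 447.55/sqrt(1882.25) = 10.3158

10.3158


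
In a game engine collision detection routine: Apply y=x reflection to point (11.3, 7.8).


Reflection over y=x: (x,y) -> (y,x)
(11.3, 7.8) -> (7.8, 11.3)

(7.8, 11.3)


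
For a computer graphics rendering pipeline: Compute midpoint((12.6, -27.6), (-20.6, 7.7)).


M = ((12.6+(-20.6))/2, ((-27.6)+7.7)/2)
= (-4, -9.95)

(-4, -9.95)


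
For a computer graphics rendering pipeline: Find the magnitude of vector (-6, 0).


|u| = sqrt((-6)^2 + 0^2) = sqrt(36) = 6

6


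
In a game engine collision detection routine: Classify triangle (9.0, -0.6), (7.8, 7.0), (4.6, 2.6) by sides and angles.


Side lengths squared: AB^2=59.2, BC^2=29.6, CA^2=29.6
Sorted: [29.6, 29.6, 59.2]
By sides: Isosceles, By angles: Right

Isosceles, Right


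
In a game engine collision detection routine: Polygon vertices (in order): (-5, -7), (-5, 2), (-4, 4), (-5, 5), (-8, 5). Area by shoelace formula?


Shoelace sum: ((-5)*2 - (-5)*(-7)) + ((-5)*4 - (-4)*2) + ((-4)*5 - (-5)*4) + ((-5)*5 - (-8)*5) + ((-8)*(-7) - (-5)*5)
= 39
Area = |39|/2 = 19.5

19.5


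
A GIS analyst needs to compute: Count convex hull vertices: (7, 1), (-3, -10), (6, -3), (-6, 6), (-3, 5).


Convex hull vertices (CCW): (-6, 6), (-3, -10), (6, -3), (7, 1), (-3, 5)
Count = 5

5


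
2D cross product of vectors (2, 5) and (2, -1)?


u x v = u_x*v_y - u_y*v_x = 2*(-1) - 5*2
= (-2) - 10 = -12

-12


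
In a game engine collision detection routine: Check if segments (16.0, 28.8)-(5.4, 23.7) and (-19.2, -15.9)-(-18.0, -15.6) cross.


Cross products: d1=43.08, d2=40.14, d3=294.3, d4=297.24
d1*d2 < 0 and d3*d4 < 0? no

No, they don't intersect


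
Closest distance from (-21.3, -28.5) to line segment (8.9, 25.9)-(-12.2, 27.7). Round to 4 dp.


Project P onto AB: t = 1 (clamped to [0,1])
Closest point on segment: (-12.2, 27.7)
Distance: 56.932

56.932


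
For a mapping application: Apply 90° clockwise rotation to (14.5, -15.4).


90° CW: (x,y) -> (y, -x)
(14.5,-15.4) -> (-15.4, -14.5)

(-15.4, -14.5)


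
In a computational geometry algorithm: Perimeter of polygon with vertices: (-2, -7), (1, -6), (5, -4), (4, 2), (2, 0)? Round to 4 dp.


Sides: (-2, -7)->(1, -6): sqrt(10) = 3.162278, (1, -6)->(5, -4): sqrt(20) = 4.472136, (5, -4)->(4, 2): sqrt(37) = 6.082763, (4, 2)->(2, 0): sqrt(8) = 2.828427, (2, 0)->(-2, -7): sqrt(65) = 8.062258
Sum = 24.607862
Perimeter = 24.6079

24.6079


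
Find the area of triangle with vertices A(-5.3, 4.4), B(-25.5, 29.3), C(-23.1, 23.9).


Area = |x_A(y_B-y_C) + x_B(y_C-y_A) + x_C(y_A-y_B)|/2
= |(-28.62) + (-497.25) + 575.19|/2
= 49.32/2 = 24.66

24.66


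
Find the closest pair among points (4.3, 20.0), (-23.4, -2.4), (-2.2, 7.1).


d(P0,P1) = 35.6237, d(P0,P2) = 14.4451, d(P1,P2) = 23.2312
Closest: P0 and P2

Closest pair: (4.3, 20.0) and (-2.2, 7.1), distance = 14.4451


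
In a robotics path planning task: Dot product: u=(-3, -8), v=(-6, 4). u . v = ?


u . v = u_x*v_x + u_y*v_y = (-3)*(-6) + (-8)*4
= 18 + (-32) = -14

-14


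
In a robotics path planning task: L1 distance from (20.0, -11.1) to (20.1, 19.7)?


|20-20.1| + |(-11.1)-19.7| = 0.1 + 30.8 = 30.9

30.9


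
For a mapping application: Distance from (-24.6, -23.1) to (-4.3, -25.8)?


dx=20.3, dy=-2.7
d^2 = 20.3^2 + (-2.7)^2 = 419.38
d = sqrt(419.38) = 20.4788

20.4788


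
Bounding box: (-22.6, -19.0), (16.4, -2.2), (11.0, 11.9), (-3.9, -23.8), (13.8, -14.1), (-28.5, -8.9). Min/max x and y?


x range: [-28.5, 16.4]
y range: [-23.8, 11.9]
Bounding box: (-28.5,-23.8) to (16.4,11.9)

(-28.5,-23.8) to (16.4,11.9)


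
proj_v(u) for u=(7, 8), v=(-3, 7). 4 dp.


u.v = 35, |v| = sqrt(58) = 7.6158
Scalar projection = u.v / |v| = 35 / sqrt(58) = 4.5957

4.5957


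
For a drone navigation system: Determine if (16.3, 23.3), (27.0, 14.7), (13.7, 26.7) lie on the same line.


Cross product: (27-16.3)*(26.7-23.3) - (14.7-23.3)*(13.7-16.3)
= 14.02

No, not collinear


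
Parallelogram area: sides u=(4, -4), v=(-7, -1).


|u x v| = |4*(-1) - (-4)*(-7)|
= |(-4) - 28| = 32

32


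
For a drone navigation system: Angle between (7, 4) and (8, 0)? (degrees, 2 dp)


u.v = 56, |u| = sqrt(65) = 8.0623, |v| = sqrt(64) = 8
cos(theta) = u.v/(|u||v|) = 56/sqrt(4160) = 0.868243
theta = acos(0.868243) = 29.74 degrees

29.74 degrees


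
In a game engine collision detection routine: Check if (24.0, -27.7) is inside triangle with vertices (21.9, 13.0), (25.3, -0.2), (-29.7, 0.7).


Cross products: AB x AP = -110.66, BC x BP = 1513.67, CA x CP = -2125.95
All same sign? no

No, outside


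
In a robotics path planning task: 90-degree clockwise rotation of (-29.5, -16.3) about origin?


90° CW: (x,y) -> (y, -x)
(-29.5,-16.3) -> (-16.3, 29.5)

(-16.3, 29.5)


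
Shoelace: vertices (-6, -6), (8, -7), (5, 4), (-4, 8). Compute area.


Shoelace sum: ((-6)*(-7) - 8*(-6)) + (8*4 - 5*(-7)) + (5*8 - (-4)*4) + ((-4)*(-6) - (-6)*8)
= 285
Area = |285|/2 = 142.5

142.5


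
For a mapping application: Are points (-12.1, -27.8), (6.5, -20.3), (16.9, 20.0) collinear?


Cross product: (6.5-(-12.1))*(20-(-27.8)) - ((-20.3)-(-27.8))*(16.9-(-12.1))
= 671.58

No, not collinear


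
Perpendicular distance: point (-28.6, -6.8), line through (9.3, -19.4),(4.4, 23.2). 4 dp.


|cross product| = 1552.8
|line direction| = sqrt(1838.77) = 42.8809
Distance = 1552.8/sqrt(1838.77) = 36.2119

36.2119


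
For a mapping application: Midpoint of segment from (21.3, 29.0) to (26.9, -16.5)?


M = ((21.3+26.9)/2, (29+(-16.5))/2)
= (24.1, 6.25)

(24.1, 6.25)


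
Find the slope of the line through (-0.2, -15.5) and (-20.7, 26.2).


slope = (y2-y1)/(x2-x1) = (26.2-(-15.5))/((-20.7)-(-0.2)) = 41.7/(-20.5) = -2.0341

-2.0341


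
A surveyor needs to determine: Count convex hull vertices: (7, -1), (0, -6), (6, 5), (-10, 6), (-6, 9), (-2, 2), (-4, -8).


Convex hull vertices (CCW): (-10, 6), (-4, -8), (0, -6), (7, -1), (6, 5), (-6, 9)
Count = 6

6


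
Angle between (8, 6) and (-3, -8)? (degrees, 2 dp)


u.v = -72, |u| = sqrt(100) = 10, |v| = sqrt(73) = 8.544
cos(theta) = u.v/(|u||v|) = -72/sqrt(7300) = -0.842696
theta = acos(-0.842696) = 147.43 degrees

147.43 degrees


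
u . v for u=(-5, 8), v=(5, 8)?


u . v = u_x*v_x + u_y*v_y = (-5)*5 + 8*8
= (-25) + 64 = 39

39


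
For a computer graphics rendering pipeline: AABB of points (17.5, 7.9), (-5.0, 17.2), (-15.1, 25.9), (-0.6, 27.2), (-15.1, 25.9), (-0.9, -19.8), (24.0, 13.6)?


x range: [-15.1, 24]
y range: [-19.8, 27.2]
Bounding box: (-15.1,-19.8) to (24,27.2)

(-15.1,-19.8) to (24,27.2)


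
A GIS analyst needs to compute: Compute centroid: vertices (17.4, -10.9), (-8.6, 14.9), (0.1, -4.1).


Centroid = ((x_A+x_B+x_C)/3, (y_A+y_B+y_C)/3)
= ((17.4+(-8.6)+0.1)/3, ((-10.9)+14.9+(-4.1))/3)
= (2.9667, -0.0333)

(2.9667, -0.0333)


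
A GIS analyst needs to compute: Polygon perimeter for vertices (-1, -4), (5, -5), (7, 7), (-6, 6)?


Sides: (-1, -4)->(5, -5): sqrt(37) = 6.082763, (5, -5)->(7, 7): sqrt(148) = 12.165525, (7, 7)->(-6, 6): sqrt(170) = 13.038405, (-6, 6)->(-1, -4): sqrt(125) = 11.18034
Sum = 42.467033
Perimeter = 42.467

42.467


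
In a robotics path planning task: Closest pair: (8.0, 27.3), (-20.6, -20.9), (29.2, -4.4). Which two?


d(P0,P1) = 56.0464, d(P0,P2) = 38.1357, d(P1,P2) = 52.4623
Closest: P0 and P2

Closest pair: (8.0, 27.3) and (29.2, -4.4), distance = 38.1357


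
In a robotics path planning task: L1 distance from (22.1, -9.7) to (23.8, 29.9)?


|22.1-23.8| + |(-9.7)-29.9| = 1.7 + 39.6 = 41.3

41.3


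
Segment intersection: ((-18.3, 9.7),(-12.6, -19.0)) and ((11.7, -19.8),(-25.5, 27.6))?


Cross products: d1=324.6, d2=1122.06, d3=692.85, d4=-104.61
d1*d2 < 0 and d3*d4 < 0? no

No, they don't intersect


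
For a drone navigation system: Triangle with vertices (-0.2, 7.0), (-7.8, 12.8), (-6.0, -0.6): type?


Side lengths squared: AB^2=91.4, BC^2=182.8, CA^2=91.4
Sorted: [91.4, 91.4, 182.8]
By sides: Isosceles, By angles: Right

Isosceles, Right


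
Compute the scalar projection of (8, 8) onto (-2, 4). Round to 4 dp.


u.v = 16, |v| = sqrt(20) = 4.4721
Scalar projection = u.v / |v| = 16 / sqrt(20) = 3.5777

3.5777


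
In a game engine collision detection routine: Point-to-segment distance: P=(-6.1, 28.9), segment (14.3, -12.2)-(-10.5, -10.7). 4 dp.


Project P onto AB: t = 0.9195 (clamped to [0,1])
Closest point on segment: (-8.5025, -10.8208)
Distance: 39.7934

39.7934


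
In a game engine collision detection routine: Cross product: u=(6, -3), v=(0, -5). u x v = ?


u x v = u_x*v_y - u_y*v_x = 6*(-5) - (-3)*0
= (-30) - 0 = -30

-30


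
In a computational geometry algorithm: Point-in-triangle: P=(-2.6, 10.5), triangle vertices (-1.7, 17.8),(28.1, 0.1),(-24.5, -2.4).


Cross products: AB x AP = -233.47, BC x BP = -623.79, CA x CP = -148.26
All same sign? yes

Yes, inside


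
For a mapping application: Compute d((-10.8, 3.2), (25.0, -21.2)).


dx=35.8, dy=-24.4
d^2 = 35.8^2 + (-24.4)^2 = 1877
d = sqrt(1877) = 43.3244

43.3244


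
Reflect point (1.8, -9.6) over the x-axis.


Reflection over x-axis: (x,y) -> (x,-y)
(1.8, -9.6) -> (1.8, 9.6)

(1.8, 9.6)


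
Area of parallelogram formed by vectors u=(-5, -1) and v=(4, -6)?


|u x v| = |(-5)*(-6) - (-1)*4|
= |30 - (-4)| = 34

34


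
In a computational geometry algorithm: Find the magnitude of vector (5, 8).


|u| = sqrt(5^2 + 8^2) = sqrt(89) = 9.434

9.434


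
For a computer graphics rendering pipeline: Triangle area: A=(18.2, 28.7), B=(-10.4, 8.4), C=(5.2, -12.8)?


Area = |x_A(y_B-y_C) + x_B(y_C-y_A) + x_C(y_A-y_B)|/2
= |385.84 + 431.6 + 105.56|/2
= 923/2 = 461.5

461.5


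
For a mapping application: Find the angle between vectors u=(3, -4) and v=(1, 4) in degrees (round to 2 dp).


u.v = -13, |u| = sqrt(25) = 5, |v| = sqrt(17) = 4.1231
cos(theta) = u.v/(|u||v|) = -13/sqrt(425) = -0.630593
theta = acos(-0.630593) = 129.09 degrees

129.09 degrees


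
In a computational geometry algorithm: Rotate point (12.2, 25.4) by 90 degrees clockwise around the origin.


90° CW: (x,y) -> (y, -x)
(12.2,25.4) -> (25.4, -12.2)

(25.4, -12.2)


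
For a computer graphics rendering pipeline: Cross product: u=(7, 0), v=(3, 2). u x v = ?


u x v = u_x*v_y - u_y*v_x = 7*2 - 0*3
= 14 - 0 = 14

14


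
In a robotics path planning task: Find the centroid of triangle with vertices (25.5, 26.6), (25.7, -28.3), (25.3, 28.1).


Centroid = ((x_A+x_B+x_C)/3, (y_A+y_B+y_C)/3)
= ((25.5+25.7+25.3)/3, (26.6+(-28.3)+28.1)/3)
= (25.5, 8.8)

(25.5, 8.8)


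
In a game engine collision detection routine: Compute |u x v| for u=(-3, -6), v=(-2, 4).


|u x v| = |(-3)*4 - (-6)*(-2)|
= |(-12) - 12| = 24

24


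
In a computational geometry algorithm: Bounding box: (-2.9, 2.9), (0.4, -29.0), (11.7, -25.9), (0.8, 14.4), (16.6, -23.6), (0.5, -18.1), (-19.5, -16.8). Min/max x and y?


x range: [-19.5, 16.6]
y range: [-29, 14.4]
Bounding box: (-19.5,-29) to (16.6,14.4)

(-19.5,-29) to (16.6,14.4)


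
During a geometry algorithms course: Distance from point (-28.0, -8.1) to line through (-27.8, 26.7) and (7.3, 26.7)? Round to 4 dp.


|cross product| = 1221.48
|line direction| = sqrt(1232.01) = 35.1
Distance = 1221.48/sqrt(1232.01) = 34.8

34.8


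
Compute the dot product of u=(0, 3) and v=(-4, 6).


u . v = u_x*v_x + u_y*v_y = 0*(-4) + 3*6
= 0 + 18 = 18

18


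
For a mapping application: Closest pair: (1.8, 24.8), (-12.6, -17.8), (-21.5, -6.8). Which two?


d(P0,P1) = 44.968, d(P0,P2) = 39.2613, d(P1,P2) = 14.1496
Closest: P1 and P2

Closest pair: (-12.6, -17.8) and (-21.5, -6.8), distance = 14.1496


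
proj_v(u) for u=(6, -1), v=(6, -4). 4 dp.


u.v = 40, |v| = sqrt(52) = 7.2111
Scalar projection = u.v / |v| = 40 / sqrt(52) = 5.547

5.547


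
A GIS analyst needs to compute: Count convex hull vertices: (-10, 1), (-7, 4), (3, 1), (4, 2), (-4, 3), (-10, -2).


Convex hull vertices (CCW): (-10, -2), (3, 1), (4, 2), (-7, 4), (-10, 1)
Count = 5

5


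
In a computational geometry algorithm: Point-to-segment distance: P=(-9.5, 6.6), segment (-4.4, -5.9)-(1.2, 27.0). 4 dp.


Project P onto AB: t = 0.3436 (clamped to [0,1])
Closest point on segment: (-2.4758, 5.4044)
Distance: 7.1252

7.1252


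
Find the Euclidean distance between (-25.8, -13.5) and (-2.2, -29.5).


dx=23.6, dy=-16
d^2 = 23.6^2 + (-16)^2 = 812.96
d = sqrt(812.96) = 28.5125

28.5125


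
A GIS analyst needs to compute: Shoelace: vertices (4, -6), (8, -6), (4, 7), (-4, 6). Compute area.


Shoelace sum: (4*(-6) - 8*(-6)) + (8*7 - 4*(-6)) + (4*6 - (-4)*7) + ((-4)*(-6) - 4*6)
= 156
Area = |156|/2 = 78

78


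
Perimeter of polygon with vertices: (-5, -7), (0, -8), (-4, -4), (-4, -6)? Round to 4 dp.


Sides: (-5, -7)->(0, -8): sqrt(26) = 5.09902, (0, -8)->(-4, -4): sqrt(32) = 5.656854, (-4, -4)->(-4, -6): sqrt(4) = 2, (-4, -6)->(-5, -7): sqrt(2) = 1.414214
Sum = 14.170088
Perimeter = 14.1701

14.1701


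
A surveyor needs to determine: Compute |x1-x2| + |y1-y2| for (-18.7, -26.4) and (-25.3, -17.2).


|(-18.7)-(-25.3)| + |(-26.4)-(-17.2)| = 6.6 + 9.2 = 15.8

15.8


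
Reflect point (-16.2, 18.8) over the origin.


Reflection over origin: (x,y) -> (-x,-y)
(-16.2, 18.8) -> (16.2, -18.8)

(16.2, -18.8)


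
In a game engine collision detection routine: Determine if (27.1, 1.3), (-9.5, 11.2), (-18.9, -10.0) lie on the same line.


Cross product: ((-9.5)-27.1)*((-10)-1.3) - (11.2-1.3)*((-18.9)-27.1)
= 868.98

No, not collinear


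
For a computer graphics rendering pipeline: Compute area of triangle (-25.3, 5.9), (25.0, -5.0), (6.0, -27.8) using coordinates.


Area = |x_A(y_B-y_C) + x_B(y_C-y_A) + x_C(y_A-y_B)|/2
= |(-576.84) + (-842.5) + 65.4|/2
= 1353.94/2 = 676.97

676.97


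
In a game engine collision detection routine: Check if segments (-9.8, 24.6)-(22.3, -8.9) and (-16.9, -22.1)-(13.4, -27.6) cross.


Cross products: d1=1454.06, d2=615.56, d3=-1736.92, d4=-898.42
d1*d2 < 0 and d3*d4 < 0? no

No, they don't intersect


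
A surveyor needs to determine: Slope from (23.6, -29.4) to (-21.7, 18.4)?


slope = (y2-y1)/(x2-x1) = (18.4-(-29.4))/((-21.7)-23.6) = 47.8/(-45.3) = -1.0552

-1.0552


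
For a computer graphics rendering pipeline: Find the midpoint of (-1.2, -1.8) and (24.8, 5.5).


M = (((-1.2)+24.8)/2, ((-1.8)+5.5)/2)
= (11.8, 1.85)

(11.8, 1.85)


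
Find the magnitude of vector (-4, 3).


|u| = sqrt((-4)^2 + 3^2) = sqrt(25) = 5

5


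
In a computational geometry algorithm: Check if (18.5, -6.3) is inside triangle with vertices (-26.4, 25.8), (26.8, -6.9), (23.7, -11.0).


Cross products: AB x AP = -239.49, BC x BP = -35.89, CA x CP = -44.11
All same sign? yes

Yes, inside


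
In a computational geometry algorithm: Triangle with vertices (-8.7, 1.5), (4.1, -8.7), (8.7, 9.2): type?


Side lengths squared: AB^2=267.88, BC^2=341.57, CA^2=362.05
Sorted: [267.88, 341.57, 362.05]
By sides: Scalene, By angles: Acute

Scalene, Acute


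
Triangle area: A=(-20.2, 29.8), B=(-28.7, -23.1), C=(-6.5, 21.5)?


Area = |x_A(y_B-y_C) + x_B(y_C-y_A) + x_C(y_A-y_B)|/2
= |900.92 + 238.21 + (-343.85)|/2
= 795.28/2 = 397.64

397.64


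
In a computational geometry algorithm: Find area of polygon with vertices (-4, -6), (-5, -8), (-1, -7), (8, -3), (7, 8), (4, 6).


Shoelace sum: ((-4)*(-8) - (-5)*(-6)) + ((-5)*(-7) - (-1)*(-8)) + ((-1)*(-3) - 8*(-7)) + (8*8 - 7*(-3)) + (7*6 - 4*8) + (4*(-6) - (-4)*6)
= 183
Area = |183|/2 = 91.5

91.5


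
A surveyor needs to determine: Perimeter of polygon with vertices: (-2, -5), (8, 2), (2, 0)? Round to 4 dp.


Sides: (-2, -5)->(8, 2): sqrt(149) = 12.206556, (8, 2)->(2, 0): sqrt(40) = 6.324555, (2, 0)->(-2, -5): sqrt(41) = 6.403124
Sum = 24.934235
Perimeter = 24.9342

24.9342


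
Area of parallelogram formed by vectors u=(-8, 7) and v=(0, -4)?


|u x v| = |(-8)*(-4) - 7*0|
= |32 - 0| = 32

32


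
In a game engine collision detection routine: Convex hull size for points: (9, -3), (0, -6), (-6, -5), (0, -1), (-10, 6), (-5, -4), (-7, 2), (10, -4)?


Convex hull vertices (CCW): (-10, 6), (-6, -5), (0, -6), (10, -4), (9, -3)
Count = 5

5


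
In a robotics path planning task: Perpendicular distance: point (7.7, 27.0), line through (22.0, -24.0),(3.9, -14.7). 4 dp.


|cross product| = 790.11
|line direction| = sqrt(414.1) = 20.3494
Distance = 790.11/sqrt(414.1) = 38.8271

38.8271
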